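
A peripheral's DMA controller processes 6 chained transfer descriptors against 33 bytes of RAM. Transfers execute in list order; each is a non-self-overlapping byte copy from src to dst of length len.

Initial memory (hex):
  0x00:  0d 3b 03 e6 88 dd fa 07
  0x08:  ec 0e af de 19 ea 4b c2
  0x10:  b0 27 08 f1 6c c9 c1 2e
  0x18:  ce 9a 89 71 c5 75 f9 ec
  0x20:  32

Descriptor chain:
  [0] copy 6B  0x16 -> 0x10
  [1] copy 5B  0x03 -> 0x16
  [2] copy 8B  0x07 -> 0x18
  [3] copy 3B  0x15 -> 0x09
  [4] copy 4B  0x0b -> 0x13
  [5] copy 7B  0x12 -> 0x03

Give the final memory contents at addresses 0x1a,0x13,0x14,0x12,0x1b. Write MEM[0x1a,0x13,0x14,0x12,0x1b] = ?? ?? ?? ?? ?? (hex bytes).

  after D0: wrote 6B at 0x10 = c12ece9a8971
  after D1: wrote 5B at 0x16 = e688ddfa07
  after D2: wrote 8B at 0x18 = 07ec0eafde19ea4b
  after D3: wrote 3B at 0x09 = 71e688
  after D4: wrote 4B at 0x13 = 8819ea4b
  after D5: wrote 7B at 0x03 = ce8819ea4b8807
query mem[0x1a]=0x0e, mem[0x13]=0x88, mem[0x14]=0x19, mem[0x12]=0xce, mem[0x1b]=0xaf

MEM[0x1a,0x13,0x14,0x12,0x1b] = 0e 88 19 ce af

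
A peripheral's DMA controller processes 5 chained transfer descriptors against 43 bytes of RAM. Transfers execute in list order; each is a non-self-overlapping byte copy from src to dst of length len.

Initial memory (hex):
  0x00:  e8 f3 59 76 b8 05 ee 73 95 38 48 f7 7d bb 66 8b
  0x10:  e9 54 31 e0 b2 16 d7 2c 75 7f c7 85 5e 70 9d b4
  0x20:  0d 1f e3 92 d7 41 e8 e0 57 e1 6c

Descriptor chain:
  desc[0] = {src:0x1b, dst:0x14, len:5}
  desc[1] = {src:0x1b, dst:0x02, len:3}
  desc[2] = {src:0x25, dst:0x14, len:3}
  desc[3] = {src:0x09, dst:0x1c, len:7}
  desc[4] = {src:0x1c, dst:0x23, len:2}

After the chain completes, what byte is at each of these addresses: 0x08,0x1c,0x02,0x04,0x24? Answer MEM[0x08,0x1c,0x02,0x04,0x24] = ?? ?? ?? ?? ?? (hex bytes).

#0 dst[0x14+5] := {0x85,0x5e,0x70,0x9d,0xb4}
#1 dst[0x02+3] := {0x85,0x5e,0x70}
#2 dst[0x14+3] := {0x41,0xe8,0xe0}
#3 dst[0x1c+7] := {0x38,0x48,0xf7,0x7d,0xbb,0x66,0x8b}
#4 dst[0x23+2] := {0x38,0x48}
query mem[0x08]=0x95, mem[0x1c]=0x38, mem[0x02]=0x85, mem[0x04]=0x70, mem[0x24]=0x48

MEM[0x08,0x1c,0x02,0x04,0x24] = 95 38 85 70 48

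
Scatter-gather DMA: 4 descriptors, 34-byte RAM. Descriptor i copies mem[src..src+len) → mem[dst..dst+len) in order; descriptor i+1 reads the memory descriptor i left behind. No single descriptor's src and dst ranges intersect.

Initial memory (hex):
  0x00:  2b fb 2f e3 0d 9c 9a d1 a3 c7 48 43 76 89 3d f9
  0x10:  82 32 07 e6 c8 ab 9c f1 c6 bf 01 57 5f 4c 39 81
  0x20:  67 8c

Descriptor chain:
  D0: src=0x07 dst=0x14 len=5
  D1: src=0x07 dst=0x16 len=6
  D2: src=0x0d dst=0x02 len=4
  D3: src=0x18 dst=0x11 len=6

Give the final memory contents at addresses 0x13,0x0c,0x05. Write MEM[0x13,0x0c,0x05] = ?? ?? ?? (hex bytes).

MEM[0x13,0x0c,0x05] = 43 76 82

D0: mem[0x14..0x18] <- [d1 a3 c7 48 43]
D1: mem[0x16..0x1b] <- [d1 a3 c7 48 43 76]
D2: mem[0x02..0x05] <- [89 3d f9 82]
D3: mem[0x11..0x16] <- [c7 48 43 76 5f 4c]
query mem[0x13]=0x43, mem[0x0c]=0x76, mem[0x05]=0x82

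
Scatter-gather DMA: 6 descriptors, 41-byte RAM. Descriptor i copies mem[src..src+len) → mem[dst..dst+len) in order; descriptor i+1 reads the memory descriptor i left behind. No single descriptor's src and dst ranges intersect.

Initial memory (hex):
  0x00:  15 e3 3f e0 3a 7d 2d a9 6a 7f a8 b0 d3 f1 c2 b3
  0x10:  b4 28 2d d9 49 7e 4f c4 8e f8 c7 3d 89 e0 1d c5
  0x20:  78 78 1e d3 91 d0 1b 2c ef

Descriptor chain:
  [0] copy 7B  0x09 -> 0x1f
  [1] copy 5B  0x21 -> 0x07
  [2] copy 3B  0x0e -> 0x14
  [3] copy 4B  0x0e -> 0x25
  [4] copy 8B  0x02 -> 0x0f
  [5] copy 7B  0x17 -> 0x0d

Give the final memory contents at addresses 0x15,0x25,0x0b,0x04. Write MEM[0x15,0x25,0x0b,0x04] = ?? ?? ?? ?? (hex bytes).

[0] 0x09->0x1f len=7 : 7f a8 b0 d3 f1 c2 b3
[1] 0x21->0x07 len=5 : b0 d3 f1 c2 b3
[2] 0x0e->0x14 len=3 : c2 b3 b4
[3] 0x0e->0x25 len=4 : c2 b3 b4 28
[4] 0x02->0x0f len=8 : 3f e0 3a 7d 2d b0 d3 f1
[5] 0x17->0x0d len=7 : c4 8e f8 c7 3d 89 e0
query mem[0x15]=0xd3, mem[0x25]=0xc2, mem[0x0b]=0xb3, mem[0x04]=0x3a

MEM[0x15,0x25,0x0b,0x04] = d3 c2 b3 3a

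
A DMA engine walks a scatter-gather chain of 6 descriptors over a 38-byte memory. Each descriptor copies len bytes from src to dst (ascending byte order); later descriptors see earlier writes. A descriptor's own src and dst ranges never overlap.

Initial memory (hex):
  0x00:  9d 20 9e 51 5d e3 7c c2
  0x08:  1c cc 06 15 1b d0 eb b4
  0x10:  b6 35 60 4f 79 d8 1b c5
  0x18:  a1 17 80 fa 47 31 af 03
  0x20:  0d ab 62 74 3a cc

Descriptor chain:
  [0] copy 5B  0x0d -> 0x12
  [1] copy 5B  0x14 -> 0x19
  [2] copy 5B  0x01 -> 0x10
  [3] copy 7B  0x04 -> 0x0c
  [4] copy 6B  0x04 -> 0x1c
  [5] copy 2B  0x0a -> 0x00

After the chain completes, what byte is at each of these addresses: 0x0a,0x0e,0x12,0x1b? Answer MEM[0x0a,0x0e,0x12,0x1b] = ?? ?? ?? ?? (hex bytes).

MEM[0x0a,0x0e,0x12,0x1b] = 06 7c 06 35

  after D0: wrote 5B at 0x12 = d0ebb4b635
  after D1: wrote 5B at 0x19 = b4b635c5a1
  after D2: wrote 5B at 0x10 = 209e515de3
  after D3: wrote 7B at 0x0c = 5de37cc21ccc06
  after D4: wrote 6B at 0x1c = 5de37cc21ccc
  after D5: wrote 2B at 0x00 = 0615
query mem[0x0a]=0x06, mem[0x0e]=0x7c, mem[0x12]=0x06, mem[0x1b]=0x35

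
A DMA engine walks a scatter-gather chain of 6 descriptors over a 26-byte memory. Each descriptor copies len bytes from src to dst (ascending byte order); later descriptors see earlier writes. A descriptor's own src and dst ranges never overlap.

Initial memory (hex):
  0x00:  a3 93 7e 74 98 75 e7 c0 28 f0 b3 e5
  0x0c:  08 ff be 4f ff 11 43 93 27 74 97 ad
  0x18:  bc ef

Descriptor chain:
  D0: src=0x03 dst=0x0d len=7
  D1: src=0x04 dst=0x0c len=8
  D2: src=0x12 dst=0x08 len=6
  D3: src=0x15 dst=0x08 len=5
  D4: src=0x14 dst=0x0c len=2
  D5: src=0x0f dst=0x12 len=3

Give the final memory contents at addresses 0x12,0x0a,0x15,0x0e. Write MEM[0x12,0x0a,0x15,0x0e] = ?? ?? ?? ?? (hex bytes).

D0: mem[0x0d..0x13] <- [74 98 75 e7 c0 28 f0]
D1: mem[0x0c..0x13] <- [98 75 e7 c0 28 f0 b3 e5]
D2: mem[0x08..0x0d] <- [b3 e5 27 74 97 ad]
D3: mem[0x08..0x0c] <- [74 97 ad bc ef]
D4: mem[0x0c..0x0d] <- [27 74]
D5: mem[0x12..0x14] <- [c0 28 f0]
query mem[0x12]=0xc0, mem[0x0a]=0xad, mem[0x15]=0x74, mem[0x0e]=0xe7

MEM[0x12,0x0a,0x15,0x0e] = c0 ad 74 e7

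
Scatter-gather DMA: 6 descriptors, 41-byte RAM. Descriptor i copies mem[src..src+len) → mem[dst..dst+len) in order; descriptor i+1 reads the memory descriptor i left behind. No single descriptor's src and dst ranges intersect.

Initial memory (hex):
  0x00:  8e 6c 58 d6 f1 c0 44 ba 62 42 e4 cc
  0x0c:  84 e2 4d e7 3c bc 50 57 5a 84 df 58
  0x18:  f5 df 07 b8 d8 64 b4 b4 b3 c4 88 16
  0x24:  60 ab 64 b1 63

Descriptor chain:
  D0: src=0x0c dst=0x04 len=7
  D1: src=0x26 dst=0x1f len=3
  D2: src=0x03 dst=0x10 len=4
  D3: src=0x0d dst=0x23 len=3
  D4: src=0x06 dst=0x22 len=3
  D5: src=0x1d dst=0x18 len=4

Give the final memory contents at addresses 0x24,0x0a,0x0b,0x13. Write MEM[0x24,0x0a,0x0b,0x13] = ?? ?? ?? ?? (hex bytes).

  after D0: wrote 7B at 0x04 = 84e24de73cbc50
  after D1: wrote 3B at 0x1f = 64b163
  after D2: wrote 4B at 0x10 = d684e24d
  after D3: wrote 3B at 0x23 = e24de7
  after D4: wrote 3B at 0x22 = 4de73c
  after D5: wrote 4B at 0x18 = 64b464b1
query mem[0x24]=0x3c, mem[0x0a]=0x50, mem[0x0b]=0xcc, mem[0x13]=0x4d

MEM[0x24,0x0a,0x0b,0x13] = 3c 50 cc 4d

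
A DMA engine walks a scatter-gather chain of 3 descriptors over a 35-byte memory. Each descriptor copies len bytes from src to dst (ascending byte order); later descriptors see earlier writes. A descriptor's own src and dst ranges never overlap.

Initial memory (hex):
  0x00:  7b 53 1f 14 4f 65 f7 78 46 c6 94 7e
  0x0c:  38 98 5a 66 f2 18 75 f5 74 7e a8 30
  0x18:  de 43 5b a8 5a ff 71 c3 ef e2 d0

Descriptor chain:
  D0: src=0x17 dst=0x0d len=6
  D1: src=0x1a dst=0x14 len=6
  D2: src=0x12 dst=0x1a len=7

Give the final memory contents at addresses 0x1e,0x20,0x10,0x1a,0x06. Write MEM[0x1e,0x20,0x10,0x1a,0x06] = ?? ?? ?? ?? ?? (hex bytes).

MEM[0x1e,0x20,0x10,0x1a,0x06] = 5a 71 5b 5a f7

[0] 0x17->0x0d len=6 : 30 de 43 5b a8 5a
[1] 0x1a->0x14 len=6 : 5b a8 5a ff 71 c3
[2] 0x12->0x1a len=7 : 5a f5 5b a8 5a ff 71
query mem[0x1e]=0x5a, mem[0x20]=0x71, mem[0x10]=0x5b, mem[0x1a]=0x5a, mem[0x06]=0xf7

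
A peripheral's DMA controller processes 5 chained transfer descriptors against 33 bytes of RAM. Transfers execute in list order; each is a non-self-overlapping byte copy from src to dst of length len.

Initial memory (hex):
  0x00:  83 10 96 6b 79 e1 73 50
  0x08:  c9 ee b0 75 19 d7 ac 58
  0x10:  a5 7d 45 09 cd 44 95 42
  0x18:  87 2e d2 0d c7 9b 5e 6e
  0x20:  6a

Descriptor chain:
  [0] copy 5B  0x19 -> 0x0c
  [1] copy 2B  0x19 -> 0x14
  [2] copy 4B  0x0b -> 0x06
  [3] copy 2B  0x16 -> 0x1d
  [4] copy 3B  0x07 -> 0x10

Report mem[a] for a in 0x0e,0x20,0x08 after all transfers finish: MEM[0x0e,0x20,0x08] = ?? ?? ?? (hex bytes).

MEM[0x0e,0x20,0x08] = 0d 6a d2

D0: mem[0x0c..0x10] <- [2e d2 0d c7 9b]
D1: mem[0x14..0x15] <- [2e d2]
D2: mem[0x06..0x09] <- [75 2e d2 0d]
D3: mem[0x1d..0x1e] <- [95 42]
D4: mem[0x10..0x12] <- [2e d2 0d]
query mem[0x0e]=0x0d, mem[0x20]=0x6a, mem[0x08]=0xd2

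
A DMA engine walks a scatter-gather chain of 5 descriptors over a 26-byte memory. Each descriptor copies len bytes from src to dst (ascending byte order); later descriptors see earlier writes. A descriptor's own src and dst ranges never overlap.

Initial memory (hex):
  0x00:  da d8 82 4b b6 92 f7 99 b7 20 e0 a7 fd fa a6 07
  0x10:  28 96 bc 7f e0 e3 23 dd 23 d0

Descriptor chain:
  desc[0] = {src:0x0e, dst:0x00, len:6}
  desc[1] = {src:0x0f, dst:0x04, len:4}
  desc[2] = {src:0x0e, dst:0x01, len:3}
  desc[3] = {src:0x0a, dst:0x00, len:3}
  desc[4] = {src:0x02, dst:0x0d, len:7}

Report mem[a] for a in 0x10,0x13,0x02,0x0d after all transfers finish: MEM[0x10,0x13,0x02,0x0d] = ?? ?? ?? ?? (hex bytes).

MEM[0x10,0x13,0x02,0x0d] = 28 b7 fd fd

  after D0: wrote 6B at 0x00 = a6072896bc7f
  after D1: wrote 4B at 0x04 = 072896bc
  after D2: wrote 3B at 0x01 = a60728
  after D3: wrote 3B at 0x00 = e0a7fd
  after D4: wrote 7B at 0x0d = fd28072896bcb7
query mem[0x10]=0x28, mem[0x13]=0xb7, mem[0x02]=0xfd, mem[0x0d]=0xfd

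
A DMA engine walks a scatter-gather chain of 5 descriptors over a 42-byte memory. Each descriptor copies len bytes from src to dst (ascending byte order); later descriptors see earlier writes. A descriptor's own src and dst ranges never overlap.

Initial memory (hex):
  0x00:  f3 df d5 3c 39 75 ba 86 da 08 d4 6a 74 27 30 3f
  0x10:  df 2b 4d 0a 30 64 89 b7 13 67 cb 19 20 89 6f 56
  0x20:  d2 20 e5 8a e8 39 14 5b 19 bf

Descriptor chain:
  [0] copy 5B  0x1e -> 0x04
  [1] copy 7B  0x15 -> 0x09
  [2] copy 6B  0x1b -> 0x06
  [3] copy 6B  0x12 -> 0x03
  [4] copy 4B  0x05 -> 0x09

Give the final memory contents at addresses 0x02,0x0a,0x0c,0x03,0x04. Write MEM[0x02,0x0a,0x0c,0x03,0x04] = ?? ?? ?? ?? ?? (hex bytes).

MEM[0x02,0x0a,0x0c,0x03,0x04] = d5 64 b7 4d 0a

D0: mem[0x04..0x08] <- [6f 56 d2 20 e5]
D1: mem[0x09..0x0f] <- [64 89 b7 13 67 cb 19]
D2: mem[0x06..0x0b] <- [19 20 89 6f 56 d2]
D3: mem[0x03..0x08] <- [4d 0a 30 64 89 b7]
D4: mem[0x09..0x0c] <- [30 64 89 b7]
query mem[0x02]=0xd5, mem[0x0a]=0x64, mem[0x0c]=0xb7, mem[0x03]=0x4d, mem[0x04]=0x0a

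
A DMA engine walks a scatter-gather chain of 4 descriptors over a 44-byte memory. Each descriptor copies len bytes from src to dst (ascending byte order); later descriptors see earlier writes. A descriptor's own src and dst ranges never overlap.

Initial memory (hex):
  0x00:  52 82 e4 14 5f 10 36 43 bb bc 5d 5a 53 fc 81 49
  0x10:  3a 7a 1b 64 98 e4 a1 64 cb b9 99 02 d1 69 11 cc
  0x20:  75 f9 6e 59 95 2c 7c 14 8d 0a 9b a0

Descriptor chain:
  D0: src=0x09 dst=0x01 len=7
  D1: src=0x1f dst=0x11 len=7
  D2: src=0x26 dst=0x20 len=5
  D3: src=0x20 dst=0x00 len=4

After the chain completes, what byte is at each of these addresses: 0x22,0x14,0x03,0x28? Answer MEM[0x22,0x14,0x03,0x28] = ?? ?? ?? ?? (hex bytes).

MEM[0x22,0x14,0x03,0x28] = 8d 6e 0a 8d

[0] 0x09->0x01 len=7 : bc 5d 5a 53 fc 81 49
[1] 0x1f->0x11 len=7 : cc 75 f9 6e 59 95 2c
[2] 0x26->0x20 len=5 : 7c 14 8d 0a 9b
[3] 0x20->0x00 len=4 : 7c 14 8d 0a
query mem[0x22]=0x8d, mem[0x14]=0x6e, mem[0x03]=0x0a, mem[0x28]=0x8d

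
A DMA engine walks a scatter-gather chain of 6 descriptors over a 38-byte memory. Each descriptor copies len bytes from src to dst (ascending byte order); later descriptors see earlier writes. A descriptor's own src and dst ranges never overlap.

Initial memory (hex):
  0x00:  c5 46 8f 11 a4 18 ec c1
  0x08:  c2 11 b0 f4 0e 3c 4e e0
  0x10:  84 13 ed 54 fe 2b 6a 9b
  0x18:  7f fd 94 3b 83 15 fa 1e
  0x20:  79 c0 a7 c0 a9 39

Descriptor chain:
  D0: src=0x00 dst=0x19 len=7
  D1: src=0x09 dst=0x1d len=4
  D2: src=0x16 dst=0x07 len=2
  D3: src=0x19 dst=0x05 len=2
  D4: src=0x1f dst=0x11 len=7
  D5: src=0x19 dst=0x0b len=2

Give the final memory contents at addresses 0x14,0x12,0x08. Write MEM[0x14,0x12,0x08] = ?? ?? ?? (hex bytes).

D0: mem[0x19..0x1f] <- [c5 46 8f 11 a4 18 ec]
D1: mem[0x1d..0x20] <- [11 b0 f4 0e]
D2: mem[0x07..0x08] <- [6a 9b]
D3: mem[0x05..0x06] <- [c5 46]
D4: mem[0x11..0x17] <- [f4 0e c0 a7 c0 a9 39]
D5: mem[0x0b..0x0c] <- [c5 46]
query mem[0x14]=0xa7, mem[0x12]=0x0e, mem[0x08]=0x9b

MEM[0x14,0x12,0x08] = a7 0e 9b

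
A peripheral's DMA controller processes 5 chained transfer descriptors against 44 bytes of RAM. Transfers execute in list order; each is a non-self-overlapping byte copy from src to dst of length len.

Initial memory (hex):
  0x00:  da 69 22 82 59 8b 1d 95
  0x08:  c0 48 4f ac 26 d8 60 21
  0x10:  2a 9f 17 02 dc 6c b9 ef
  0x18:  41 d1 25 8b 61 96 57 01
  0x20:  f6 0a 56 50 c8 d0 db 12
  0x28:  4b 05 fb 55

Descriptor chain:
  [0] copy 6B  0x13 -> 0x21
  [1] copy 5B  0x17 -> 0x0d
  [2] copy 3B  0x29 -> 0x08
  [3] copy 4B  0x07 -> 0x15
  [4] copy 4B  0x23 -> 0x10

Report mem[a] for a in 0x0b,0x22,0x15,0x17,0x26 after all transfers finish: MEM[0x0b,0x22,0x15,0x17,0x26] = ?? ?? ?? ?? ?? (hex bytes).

MEM[0x0b,0x22,0x15,0x17,0x26] = ac dc 95 fb 41

#0 dst[0x21+6] := {0x02,0xdc,0x6c,0xb9,0xef,0x41}
#1 dst[0x0d+5] := {0xef,0x41,0xd1,0x25,0x8b}
#2 dst[0x08+3] := {0x05,0xfb,0x55}
#3 dst[0x15+4] := {0x95,0x05,0xfb,0x55}
#4 dst[0x10+4] := {0x6c,0xb9,0xef,0x41}
query mem[0x0b]=0xac, mem[0x22]=0xdc, mem[0x15]=0x95, mem[0x17]=0xfb, mem[0x26]=0x41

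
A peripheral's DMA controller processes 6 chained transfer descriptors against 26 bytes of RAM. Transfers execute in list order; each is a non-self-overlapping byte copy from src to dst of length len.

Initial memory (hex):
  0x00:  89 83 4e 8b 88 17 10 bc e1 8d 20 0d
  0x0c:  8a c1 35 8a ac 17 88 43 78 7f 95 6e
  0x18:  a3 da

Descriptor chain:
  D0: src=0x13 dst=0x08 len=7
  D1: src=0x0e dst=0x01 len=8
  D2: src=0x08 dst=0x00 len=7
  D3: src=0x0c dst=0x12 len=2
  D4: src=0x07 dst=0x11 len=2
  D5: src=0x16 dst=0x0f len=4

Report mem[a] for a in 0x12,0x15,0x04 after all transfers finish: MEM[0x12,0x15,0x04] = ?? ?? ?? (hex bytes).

MEM[0x12,0x15,0x04] = da 7f 6e

D0: mem[0x08..0x0e] <- [43 78 7f 95 6e a3 da]
D1: mem[0x01..0x08] <- [da 8a ac 17 88 43 78 7f]
D2: mem[0x00..0x06] <- [7f 78 7f 95 6e a3 da]
D3: mem[0x12..0x13] <- [6e a3]
D4: mem[0x11..0x12] <- [78 7f]
D5: mem[0x0f..0x12] <- [95 6e a3 da]
query mem[0x12]=0xda, mem[0x15]=0x7f, mem[0x04]=0x6e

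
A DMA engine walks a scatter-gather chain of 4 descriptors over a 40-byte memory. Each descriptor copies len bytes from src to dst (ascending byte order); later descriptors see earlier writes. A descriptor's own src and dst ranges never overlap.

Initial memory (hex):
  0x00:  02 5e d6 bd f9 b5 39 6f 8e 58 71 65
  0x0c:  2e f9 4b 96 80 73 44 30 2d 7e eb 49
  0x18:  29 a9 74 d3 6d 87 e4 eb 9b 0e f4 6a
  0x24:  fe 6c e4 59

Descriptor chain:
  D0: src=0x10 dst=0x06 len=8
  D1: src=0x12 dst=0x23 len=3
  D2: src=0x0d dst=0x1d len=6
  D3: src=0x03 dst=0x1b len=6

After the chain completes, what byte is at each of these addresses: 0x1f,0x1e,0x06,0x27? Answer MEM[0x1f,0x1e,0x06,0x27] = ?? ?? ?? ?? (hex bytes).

MEM[0x1f,0x1e,0x06,0x27] = 73 80 80 59

[0] 0x10->0x06 len=8 : 80 73 44 30 2d 7e eb 49
[1] 0x12->0x23 len=3 : 44 30 2d
[2] 0x0d->0x1d len=6 : 49 4b 96 80 73 44
[3] 0x03->0x1b len=6 : bd f9 b5 80 73 44
query mem[0x1f]=0x73, mem[0x1e]=0x80, mem[0x06]=0x80, mem[0x27]=0x59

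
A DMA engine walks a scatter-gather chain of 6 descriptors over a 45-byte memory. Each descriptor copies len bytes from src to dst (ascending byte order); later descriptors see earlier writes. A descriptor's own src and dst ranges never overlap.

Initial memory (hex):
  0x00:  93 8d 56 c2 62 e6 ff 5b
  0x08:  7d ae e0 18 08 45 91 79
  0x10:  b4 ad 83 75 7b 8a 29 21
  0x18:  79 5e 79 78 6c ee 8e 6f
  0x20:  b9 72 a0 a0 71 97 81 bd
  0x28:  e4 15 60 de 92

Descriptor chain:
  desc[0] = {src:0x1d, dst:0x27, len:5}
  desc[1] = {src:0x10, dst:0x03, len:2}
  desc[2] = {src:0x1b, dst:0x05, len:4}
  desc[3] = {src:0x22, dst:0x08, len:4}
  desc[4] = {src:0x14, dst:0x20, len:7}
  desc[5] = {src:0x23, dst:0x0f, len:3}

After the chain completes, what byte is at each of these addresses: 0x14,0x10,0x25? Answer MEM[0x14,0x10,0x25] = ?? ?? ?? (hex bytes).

[0] 0x1d->0x27 len=5 : ee 8e 6f b9 72
[1] 0x10->0x03 len=2 : b4 ad
[2] 0x1b->0x05 len=4 : 78 6c ee 8e
[3] 0x22->0x08 len=4 : a0 a0 71 97
[4] 0x14->0x20 len=7 : 7b 8a 29 21 79 5e 79
[5] 0x23->0x0f len=3 : 21 79 5e
query mem[0x14]=0x7b, mem[0x10]=0x79, mem[0x25]=0x5e

MEM[0x14,0x10,0x25] = 7b 79 5e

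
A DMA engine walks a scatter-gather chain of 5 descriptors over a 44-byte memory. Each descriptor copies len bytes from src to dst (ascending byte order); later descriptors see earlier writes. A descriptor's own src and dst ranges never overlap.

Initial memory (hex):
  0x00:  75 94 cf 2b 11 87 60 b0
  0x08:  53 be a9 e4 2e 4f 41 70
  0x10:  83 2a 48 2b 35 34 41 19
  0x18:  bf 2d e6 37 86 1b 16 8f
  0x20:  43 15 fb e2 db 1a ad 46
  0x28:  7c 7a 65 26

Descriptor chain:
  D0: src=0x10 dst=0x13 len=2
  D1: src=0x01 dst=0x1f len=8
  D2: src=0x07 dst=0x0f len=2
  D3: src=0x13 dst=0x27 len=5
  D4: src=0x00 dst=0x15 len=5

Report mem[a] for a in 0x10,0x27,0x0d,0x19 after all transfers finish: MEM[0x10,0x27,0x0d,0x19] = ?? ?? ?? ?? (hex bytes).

MEM[0x10,0x27,0x0d,0x19] = 53 83 4f 11

  after D0: wrote 2B at 0x13 = 832a
  after D1: wrote 8B at 0x1f = 94cf2b118760b053
  after D2: wrote 2B at 0x0f = b053
  after D3: wrote 5B at 0x27 = 832a344119
  after D4: wrote 5B at 0x15 = 7594cf2b11
query mem[0x10]=0x53, mem[0x27]=0x83, mem[0x0d]=0x4f, mem[0x19]=0x11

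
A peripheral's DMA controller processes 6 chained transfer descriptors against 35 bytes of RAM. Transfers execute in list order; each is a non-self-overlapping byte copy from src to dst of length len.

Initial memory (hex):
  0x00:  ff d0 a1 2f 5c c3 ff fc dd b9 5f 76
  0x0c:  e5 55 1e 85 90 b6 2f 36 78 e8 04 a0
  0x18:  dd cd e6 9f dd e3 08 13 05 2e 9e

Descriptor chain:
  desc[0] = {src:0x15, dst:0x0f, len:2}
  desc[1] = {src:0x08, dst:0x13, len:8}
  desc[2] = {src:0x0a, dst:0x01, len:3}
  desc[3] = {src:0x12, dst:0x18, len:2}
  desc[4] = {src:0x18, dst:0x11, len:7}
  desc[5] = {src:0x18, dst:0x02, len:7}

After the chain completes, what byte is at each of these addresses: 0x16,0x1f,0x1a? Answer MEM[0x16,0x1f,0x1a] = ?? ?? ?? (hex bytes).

  after D0: wrote 2B at 0x0f = e804
  after D1: wrote 8B at 0x13 = ddb95f76e5551ee8
  after D2: wrote 3B at 0x01 = 5f76e5
  after D3: wrote 2B at 0x18 = 2fdd
  after D4: wrote 7B at 0x11 = 2fdde89fdde308
  after D5: wrote 7B at 0x02 = 2fdde89fdde308
query mem[0x16]=0xe3, mem[0x1f]=0x13, mem[0x1a]=0xe8

MEM[0x16,0x1f,0x1a] = e3 13 e8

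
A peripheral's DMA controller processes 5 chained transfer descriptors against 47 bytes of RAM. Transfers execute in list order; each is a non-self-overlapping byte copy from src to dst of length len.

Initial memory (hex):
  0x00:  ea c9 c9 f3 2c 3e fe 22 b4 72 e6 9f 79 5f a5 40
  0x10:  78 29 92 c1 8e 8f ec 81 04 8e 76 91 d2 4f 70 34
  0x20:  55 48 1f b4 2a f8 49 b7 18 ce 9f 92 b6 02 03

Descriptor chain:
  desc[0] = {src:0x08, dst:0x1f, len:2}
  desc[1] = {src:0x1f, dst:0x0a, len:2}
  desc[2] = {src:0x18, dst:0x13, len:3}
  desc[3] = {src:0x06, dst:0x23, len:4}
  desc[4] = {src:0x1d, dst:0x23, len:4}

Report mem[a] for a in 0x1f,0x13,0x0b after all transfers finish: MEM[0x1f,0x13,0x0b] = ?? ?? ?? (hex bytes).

  after D0: wrote 2B at 0x1f = b472
  after D1: wrote 2B at 0x0a = b472
  after D2: wrote 3B at 0x13 = 048e76
  after D3: wrote 4B at 0x23 = fe22b472
  after D4: wrote 4B at 0x23 = 4f70b472
query mem[0x1f]=0xb4, mem[0x13]=0x04, mem[0x0b]=0x72

MEM[0x1f,0x13,0x0b] = b4 04 72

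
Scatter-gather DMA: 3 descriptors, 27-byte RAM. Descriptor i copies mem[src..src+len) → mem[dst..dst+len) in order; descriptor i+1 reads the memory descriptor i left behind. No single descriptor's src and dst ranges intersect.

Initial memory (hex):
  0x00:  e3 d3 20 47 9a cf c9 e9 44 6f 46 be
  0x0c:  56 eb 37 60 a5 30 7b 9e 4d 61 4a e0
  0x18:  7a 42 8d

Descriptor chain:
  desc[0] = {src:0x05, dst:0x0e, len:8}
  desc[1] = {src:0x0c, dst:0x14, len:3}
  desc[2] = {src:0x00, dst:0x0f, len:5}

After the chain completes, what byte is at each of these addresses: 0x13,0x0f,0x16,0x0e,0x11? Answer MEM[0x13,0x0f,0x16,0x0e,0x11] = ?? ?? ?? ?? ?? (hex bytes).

D0: mem[0x0e..0x15] <- [cf c9 e9 44 6f 46 be 56]
D1: mem[0x14..0x16] <- [56 eb cf]
D2: mem[0x0f..0x13] <- [e3 d3 20 47 9a]
query mem[0x13]=0x9a, mem[0x0f]=0xe3, mem[0x16]=0xcf, mem[0x0e]=0xcf, mem[0x11]=0x20

MEM[0x13,0x0f,0x16,0x0e,0x11] = 9a e3 cf cf 20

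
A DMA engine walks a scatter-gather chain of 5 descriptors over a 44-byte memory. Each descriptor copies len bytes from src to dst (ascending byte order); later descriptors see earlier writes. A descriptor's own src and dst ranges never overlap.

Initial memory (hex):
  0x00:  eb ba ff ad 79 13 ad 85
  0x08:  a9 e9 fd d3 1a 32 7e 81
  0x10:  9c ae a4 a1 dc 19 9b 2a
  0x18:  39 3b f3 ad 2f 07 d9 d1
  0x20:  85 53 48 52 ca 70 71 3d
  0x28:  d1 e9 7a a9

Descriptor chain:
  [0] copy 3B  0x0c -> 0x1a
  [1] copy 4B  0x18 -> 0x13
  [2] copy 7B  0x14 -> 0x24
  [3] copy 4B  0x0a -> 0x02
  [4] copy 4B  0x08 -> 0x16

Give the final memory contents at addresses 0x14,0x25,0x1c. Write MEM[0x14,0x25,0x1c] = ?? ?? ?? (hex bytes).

MEM[0x14,0x25,0x1c] = 3b 1a 7e

#0 dst[0x1a+3] := {0x1a,0x32,0x7e}
#1 dst[0x13+4] := {0x39,0x3b,0x1a,0x32}
#2 dst[0x24+7] := {0x3b,0x1a,0x32,0x2a,0x39,0x3b,0x1a}
#3 dst[0x02+4] := {0xfd,0xd3,0x1a,0x32}
#4 dst[0x16+4] := {0xa9,0xe9,0xfd,0xd3}
query mem[0x14]=0x3b, mem[0x25]=0x1a, mem[0x1c]=0x7e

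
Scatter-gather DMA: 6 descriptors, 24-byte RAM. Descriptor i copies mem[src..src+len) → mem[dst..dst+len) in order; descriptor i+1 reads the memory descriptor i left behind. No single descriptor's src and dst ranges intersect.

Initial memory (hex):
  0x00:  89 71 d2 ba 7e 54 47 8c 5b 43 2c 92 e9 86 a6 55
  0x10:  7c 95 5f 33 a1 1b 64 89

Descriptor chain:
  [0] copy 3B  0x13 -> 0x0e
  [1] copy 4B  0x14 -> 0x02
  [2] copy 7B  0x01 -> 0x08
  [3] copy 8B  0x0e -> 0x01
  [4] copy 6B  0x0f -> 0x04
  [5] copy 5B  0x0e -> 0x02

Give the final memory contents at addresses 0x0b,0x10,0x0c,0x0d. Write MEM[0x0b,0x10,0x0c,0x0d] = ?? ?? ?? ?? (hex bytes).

D0: mem[0x0e..0x10] <- [33 a1 1b]
D1: mem[0x02..0x05] <- [a1 1b 64 89]
D2: mem[0x08..0x0e] <- [71 a1 1b 64 89 47 8c]
D3: mem[0x01..0x08] <- [8c a1 1b 95 5f 33 a1 1b]
D4: mem[0x04..0x09] <- [a1 1b 95 5f 33 a1]
D5: mem[0x02..0x06] <- [8c a1 1b 95 5f]
query mem[0x0b]=0x64, mem[0x10]=0x1b, mem[0x0c]=0x89, mem[0x0d]=0x47

MEM[0x0b,0x10,0x0c,0x0d] = 64 1b 89 47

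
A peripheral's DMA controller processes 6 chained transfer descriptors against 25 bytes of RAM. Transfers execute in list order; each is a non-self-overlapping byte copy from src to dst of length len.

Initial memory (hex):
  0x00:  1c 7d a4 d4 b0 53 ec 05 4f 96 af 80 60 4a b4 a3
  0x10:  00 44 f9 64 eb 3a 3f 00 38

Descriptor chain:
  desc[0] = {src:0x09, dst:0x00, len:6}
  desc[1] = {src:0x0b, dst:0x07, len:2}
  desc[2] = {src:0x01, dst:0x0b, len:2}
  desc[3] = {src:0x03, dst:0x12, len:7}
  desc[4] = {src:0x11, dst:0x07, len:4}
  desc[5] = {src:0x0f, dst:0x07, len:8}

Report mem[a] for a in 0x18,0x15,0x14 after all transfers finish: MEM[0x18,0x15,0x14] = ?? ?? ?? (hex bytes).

MEM[0x18,0x15,0x14] = 96 ec b4

[0] 0x09->0x00 len=6 : 96 af 80 60 4a b4
[1] 0x0b->0x07 len=2 : 80 60
[2] 0x01->0x0b len=2 : af 80
[3] 0x03->0x12 len=7 : 60 4a b4 ec 80 60 96
[4] 0x11->0x07 len=4 : 44 60 4a b4
[5] 0x0f->0x07 len=8 : a3 00 44 60 4a b4 ec 80
query mem[0x18]=0x96, mem[0x15]=0xec, mem[0x14]=0xb4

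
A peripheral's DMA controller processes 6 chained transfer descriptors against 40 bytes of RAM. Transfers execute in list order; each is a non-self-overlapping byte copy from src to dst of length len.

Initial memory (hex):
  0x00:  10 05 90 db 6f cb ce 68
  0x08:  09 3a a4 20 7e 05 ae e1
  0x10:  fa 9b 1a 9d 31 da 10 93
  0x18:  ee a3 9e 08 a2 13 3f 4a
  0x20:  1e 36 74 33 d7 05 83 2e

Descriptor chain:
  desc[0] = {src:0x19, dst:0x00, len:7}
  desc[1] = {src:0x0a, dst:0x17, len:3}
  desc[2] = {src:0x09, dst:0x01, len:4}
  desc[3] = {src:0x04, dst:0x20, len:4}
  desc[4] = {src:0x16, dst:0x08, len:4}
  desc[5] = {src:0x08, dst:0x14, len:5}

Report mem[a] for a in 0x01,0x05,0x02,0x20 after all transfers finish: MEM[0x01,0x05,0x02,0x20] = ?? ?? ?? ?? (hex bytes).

MEM[0x01,0x05,0x02,0x20] = 3a 3f a4 7e

[0] 0x19->0x00 len=7 : a3 9e 08 a2 13 3f 4a
[1] 0x0a->0x17 len=3 : a4 20 7e
[2] 0x09->0x01 len=4 : 3a a4 20 7e
[3] 0x04->0x20 len=4 : 7e 3f 4a 68
[4] 0x16->0x08 len=4 : 10 a4 20 7e
[5] 0x08->0x14 len=5 : 10 a4 20 7e 7e
query mem[0x01]=0x3a, mem[0x05]=0x3f, mem[0x02]=0xa4, mem[0x20]=0x7e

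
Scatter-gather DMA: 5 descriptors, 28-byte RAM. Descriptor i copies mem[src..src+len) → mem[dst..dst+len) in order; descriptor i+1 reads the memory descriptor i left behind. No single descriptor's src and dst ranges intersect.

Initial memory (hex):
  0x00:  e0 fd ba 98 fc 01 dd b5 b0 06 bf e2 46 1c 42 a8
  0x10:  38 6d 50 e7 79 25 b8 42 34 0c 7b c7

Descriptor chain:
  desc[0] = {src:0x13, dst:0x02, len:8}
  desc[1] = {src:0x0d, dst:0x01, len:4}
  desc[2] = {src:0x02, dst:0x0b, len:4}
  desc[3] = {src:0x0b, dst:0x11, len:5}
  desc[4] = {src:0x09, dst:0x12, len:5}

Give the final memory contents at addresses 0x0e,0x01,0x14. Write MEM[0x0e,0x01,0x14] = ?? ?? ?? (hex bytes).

MEM[0x0e,0x01,0x14] = b8 1c 42

  after D0: wrote 8B at 0x02 = e77925b842340c7b
  after D1: wrote 4B at 0x01 = 1c42a838
  after D2: wrote 4B at 0x0b = 42a838b8
  after D3: wrote 5B at 0x11 = 42a838b8a8
  after D4: wrote 5B at 0x12 = 7bbf42a838
query mem[0x0e]=0xb8, mem[0x01]=0x1c, mem[0x14]=0x42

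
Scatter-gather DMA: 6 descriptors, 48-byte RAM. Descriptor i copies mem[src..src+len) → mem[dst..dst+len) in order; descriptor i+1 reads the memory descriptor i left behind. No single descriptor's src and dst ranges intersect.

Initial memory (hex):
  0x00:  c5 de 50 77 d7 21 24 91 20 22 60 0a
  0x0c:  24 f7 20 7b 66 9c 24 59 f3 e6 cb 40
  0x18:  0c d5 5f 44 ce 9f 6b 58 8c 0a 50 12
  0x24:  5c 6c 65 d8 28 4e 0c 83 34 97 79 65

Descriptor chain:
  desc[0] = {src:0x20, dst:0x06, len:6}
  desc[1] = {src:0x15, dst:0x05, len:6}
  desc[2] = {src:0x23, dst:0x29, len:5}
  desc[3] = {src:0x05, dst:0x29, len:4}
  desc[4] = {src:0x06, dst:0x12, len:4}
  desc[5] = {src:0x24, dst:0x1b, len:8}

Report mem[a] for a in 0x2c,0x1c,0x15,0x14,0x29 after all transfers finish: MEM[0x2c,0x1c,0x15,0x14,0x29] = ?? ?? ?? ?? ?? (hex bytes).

MEM[0x2c,0x1c,0x15,0x14,0x29] = 0c 6c d5 0c e6

  after D0: wrote 6B at 0x06 = 8c0a50125c6c
  after D1: wrote 6B at 0x05 = e6cb400cd55f
  after D2: wrote 5B at 0x29 = 125c6c65d8
  after D3: wrote 4B at 0x29 = e6cb400c
  after D4: wrote 4B at 0x12 = cb400cd5
  after D5: wrote 8B at 0x1b = 5c6c65d828e6cb40
query mem[0x2c]=0x0c, mem[0x1c]=0x6c, mem[0x15]=0xd5, mem[0x14]=0x0c, mem[0x29]=0xe6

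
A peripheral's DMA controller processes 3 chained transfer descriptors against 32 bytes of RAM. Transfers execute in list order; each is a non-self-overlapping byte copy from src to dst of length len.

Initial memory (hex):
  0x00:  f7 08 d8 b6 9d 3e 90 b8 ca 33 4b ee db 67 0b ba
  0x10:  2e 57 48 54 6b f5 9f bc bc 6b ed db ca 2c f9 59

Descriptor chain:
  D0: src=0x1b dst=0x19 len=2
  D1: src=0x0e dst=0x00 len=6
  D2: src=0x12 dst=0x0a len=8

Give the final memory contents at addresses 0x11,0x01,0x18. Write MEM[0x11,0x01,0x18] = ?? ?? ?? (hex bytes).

MEM[0x11,0x01,0x18] = db ba bc

#0 dst[0x19+2] := {0xdb,0xca}
#1 dst[0x00+6] := {0x0b,0xba,0x2e,0x57,0x48,0x54}
#2 dst[0x0a+8] := {0x48,0x54,0x6b,0xf5,0x9f,0xbc,0xbc,0xdb}
query mem[0x11]=0xdb, mem[0x01]=0xba, mem[0x18]=0xbc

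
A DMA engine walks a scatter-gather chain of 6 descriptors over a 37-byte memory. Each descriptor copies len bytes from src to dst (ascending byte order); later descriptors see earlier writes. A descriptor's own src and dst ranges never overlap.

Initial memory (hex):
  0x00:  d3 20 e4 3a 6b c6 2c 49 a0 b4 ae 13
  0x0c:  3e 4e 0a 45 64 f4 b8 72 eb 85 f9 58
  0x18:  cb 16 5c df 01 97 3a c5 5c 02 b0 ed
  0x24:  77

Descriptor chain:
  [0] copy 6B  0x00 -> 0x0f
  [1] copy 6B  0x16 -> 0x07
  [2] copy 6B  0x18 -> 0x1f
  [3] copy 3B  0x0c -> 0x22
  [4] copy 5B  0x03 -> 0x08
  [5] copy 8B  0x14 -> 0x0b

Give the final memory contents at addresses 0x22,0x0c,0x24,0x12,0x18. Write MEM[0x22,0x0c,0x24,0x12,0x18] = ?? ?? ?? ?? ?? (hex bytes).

MEM[0x22,0x0c,0x24,0x12,0x18] = df 85 0a df cb

[0] 0x00->0x0f len=6 : d3 20 e4 3a 6b c6
[1] 0x16->0x07 len=6 : f9 58 cb 16 5c df
[2] 0x18->0x1f len=6 : cb 16 5c df 01 97
[3] 0x0c->0x22 len=3 : df 4e 0a
[4] 0x03->0x08 len=5 : 3a 6b c6 2c f9
[5] 0x14->0x0b len=8 : c6 85 f9 58 cb 16 5c df
query mem[0x22]=0xdf, mem[0x0c]=0x85, mem[0x24]=0x0a, mem[0x12]=0xdf, mem[0x18]=0xcb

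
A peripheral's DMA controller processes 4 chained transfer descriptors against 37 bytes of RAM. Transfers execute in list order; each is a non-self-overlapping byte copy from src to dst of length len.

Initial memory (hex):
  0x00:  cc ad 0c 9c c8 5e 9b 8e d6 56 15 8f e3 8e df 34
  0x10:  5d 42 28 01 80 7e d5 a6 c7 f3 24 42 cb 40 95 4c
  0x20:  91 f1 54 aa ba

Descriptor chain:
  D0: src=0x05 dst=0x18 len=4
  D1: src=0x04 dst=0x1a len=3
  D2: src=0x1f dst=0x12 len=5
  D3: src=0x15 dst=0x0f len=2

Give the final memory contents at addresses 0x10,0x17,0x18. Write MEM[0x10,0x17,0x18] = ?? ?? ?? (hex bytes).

MEM[0x10,0x17,0x18] = aa a6 5e

[0] 0x05->0x18 len=4 : 5e 9b 8e d6
[1] 0x04->0x1a len=3 : c8 5e 9b
[2] 0x1f->0x12 len=5 : 4c 91 f1 54 aa
[3] 0x15->0x0f len=2 : 54 aa
query mem[0x10]=0xaa, mem[0x17]=0xa6, mem[0x18]=0x5e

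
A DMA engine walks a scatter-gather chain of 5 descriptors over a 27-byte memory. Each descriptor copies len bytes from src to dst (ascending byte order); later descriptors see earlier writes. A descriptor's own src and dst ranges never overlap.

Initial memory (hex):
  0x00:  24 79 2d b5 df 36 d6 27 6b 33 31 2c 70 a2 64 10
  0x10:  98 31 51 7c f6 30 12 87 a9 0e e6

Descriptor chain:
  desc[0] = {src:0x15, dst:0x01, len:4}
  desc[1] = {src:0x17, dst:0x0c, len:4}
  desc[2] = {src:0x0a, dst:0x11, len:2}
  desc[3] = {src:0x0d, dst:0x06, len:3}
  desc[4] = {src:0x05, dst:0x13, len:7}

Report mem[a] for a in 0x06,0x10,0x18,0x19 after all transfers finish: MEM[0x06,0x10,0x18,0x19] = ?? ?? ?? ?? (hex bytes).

MEM[0x06,0x10,0x18,0x19] = a9 98 31 2c

  after D0: wrote 4B at 0x01 = 301287a9
  after D1: wrote 4B at 0x0c = 87a90ee6
  after D2: wrote 2B at 0x11 = 312c
  after D3: wrote 3B at 0x06 = a90ee6
  after D4: wrote 7B at 0x13 = 36a90ee633312c
query mem[0x06]=0xa9, mem[0x10]=0x98, mem[0x18]=0x31, mem[0x19]=0x2c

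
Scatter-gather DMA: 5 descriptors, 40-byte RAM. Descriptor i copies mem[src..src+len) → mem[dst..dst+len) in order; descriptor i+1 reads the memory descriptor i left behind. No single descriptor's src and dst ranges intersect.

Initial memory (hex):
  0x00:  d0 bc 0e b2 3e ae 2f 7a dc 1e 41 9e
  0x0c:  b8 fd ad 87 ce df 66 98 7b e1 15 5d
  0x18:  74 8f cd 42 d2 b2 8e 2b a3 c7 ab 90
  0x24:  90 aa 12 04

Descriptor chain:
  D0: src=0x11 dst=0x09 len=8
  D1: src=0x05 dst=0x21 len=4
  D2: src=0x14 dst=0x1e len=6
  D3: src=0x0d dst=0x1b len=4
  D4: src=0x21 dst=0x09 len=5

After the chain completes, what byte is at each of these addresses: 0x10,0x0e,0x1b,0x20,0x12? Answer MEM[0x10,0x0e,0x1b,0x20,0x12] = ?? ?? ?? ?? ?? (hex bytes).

MEM[0x10,0x0e,0x1b,0x20,0x12] = 74 15 e1 15 66

[0] 0x11->0x09 len=8 : df 66 98 7b e1 15 5d 74
[1] 0x05->0x21 len=4 : ae 2f 7a dc
[2] 0x14->0x1e len=6 : 7b e1 15 5d 74 8f
[3] 0x0d->0x1b len=4 : e1 15 5d 74
[4] 0x21->0x09 len=5 : 5d 74 8f dc aa
query mem[0x10]=0x74, mem[0x0e]=0x15, mem[0x1b]=0xe1, mem[0x20]=0x15, mem[0x12]=0x66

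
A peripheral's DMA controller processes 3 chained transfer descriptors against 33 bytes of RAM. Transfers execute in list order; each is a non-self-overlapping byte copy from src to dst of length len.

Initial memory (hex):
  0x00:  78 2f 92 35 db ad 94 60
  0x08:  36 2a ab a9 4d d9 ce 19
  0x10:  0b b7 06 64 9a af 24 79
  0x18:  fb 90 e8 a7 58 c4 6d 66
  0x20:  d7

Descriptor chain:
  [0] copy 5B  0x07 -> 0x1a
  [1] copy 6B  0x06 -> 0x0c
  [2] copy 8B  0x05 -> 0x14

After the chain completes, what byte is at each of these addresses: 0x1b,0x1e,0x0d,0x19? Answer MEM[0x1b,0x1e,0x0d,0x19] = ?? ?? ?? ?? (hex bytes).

MEM[0x1b,0x1e,0x0d,0x19] = 94 a9 60 ab

  after D0: wrote 5B at 0x1a = 60362aaba9
  after D1: wrote 6B at 0x0c = 9460362aaba9
  after D2: wrote 8B at 0x14 = ad9460362aaba994
query mem[0x1b]=0x94, mem[0x1e]=0xa9, mem[0x0d]=0x60, mem[0x19]=0xab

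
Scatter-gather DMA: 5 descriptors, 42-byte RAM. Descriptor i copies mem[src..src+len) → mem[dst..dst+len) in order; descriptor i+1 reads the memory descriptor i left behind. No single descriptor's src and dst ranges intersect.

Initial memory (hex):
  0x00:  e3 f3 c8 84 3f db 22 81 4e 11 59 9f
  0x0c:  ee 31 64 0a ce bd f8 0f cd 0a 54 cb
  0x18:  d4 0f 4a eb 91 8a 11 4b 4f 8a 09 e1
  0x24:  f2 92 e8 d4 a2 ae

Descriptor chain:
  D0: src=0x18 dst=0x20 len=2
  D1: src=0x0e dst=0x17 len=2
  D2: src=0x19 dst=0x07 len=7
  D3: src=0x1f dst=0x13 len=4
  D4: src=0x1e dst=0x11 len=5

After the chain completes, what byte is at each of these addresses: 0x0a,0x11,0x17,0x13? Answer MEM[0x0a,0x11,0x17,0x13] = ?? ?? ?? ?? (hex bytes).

[0] 0x18->0x20 len=2 : d4 0f
[1] 0x0e->0x17 len=2 : 64 0a
[2] 0x19->0x07 len=7 : 0f 4a eb 91 8a 11 4b
[3] 0x1f->0x13 len=4 : 4b d4 0f 09
[4] 0x1e->0x11 len=5 : 11 4b d4 0f 09
query mem[0x0a]=0x91, mem[0x11]=0x11, mem[0x17]=0x64, mem[0x13]=0xd4

MEM[0x0a,0x11,0x17,0x13] = 91 11 64 d4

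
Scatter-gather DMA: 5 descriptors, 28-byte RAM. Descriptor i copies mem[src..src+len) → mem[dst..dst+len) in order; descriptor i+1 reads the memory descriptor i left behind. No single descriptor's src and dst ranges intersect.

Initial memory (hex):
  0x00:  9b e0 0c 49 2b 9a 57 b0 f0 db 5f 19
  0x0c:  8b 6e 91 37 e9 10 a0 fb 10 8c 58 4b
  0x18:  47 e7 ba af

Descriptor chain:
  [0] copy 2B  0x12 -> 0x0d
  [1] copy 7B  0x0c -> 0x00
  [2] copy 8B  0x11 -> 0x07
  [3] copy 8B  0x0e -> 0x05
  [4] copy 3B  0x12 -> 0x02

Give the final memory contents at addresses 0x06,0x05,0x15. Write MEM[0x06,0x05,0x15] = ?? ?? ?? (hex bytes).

MEM[0x06,0x05,0x15] = 37 47 8c

D0: mem[0x0d..0x0e] <- [a0 fb]
D1: mem[0x00..0x06] <- [8b a0 fb 37 e9 10 a0]
D2: mem[0x07..0x0e] <- [10 a0 fb 10 8c 58 4b 47]
D3: mem[0x05..0x0c] <- [47 37 e9 10 a0 fb 10 8c]
D4: mem[0x02..0x04] <- [a0 fb 10]
query mem[0x06]=0x37, mem[0x05]=0x47, mem[0x15]=0x8c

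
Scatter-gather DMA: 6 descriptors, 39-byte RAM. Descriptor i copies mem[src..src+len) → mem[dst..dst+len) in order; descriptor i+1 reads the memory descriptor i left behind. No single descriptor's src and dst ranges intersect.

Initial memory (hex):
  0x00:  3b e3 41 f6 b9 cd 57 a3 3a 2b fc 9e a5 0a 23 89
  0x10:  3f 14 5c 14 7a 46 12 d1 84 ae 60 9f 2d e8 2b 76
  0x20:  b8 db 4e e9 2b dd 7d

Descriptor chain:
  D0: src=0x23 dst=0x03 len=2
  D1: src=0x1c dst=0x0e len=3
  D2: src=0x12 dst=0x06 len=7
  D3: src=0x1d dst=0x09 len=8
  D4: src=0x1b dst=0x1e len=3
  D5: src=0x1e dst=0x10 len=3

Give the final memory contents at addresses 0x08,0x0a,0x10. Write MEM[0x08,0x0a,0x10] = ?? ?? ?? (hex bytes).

MEM[0x08,0x0a,0x10] = 7a 2b 9f

D0: mem[0x03..0x04] <- [e9 2b]
D1: mem[0x0e..0x10] <- [2d e8 2b]
D2: mem[0x06..0x0c] <- [5c 14 7a 46 12 d1 84]
D3: mem[0x09..0x10] <- [e8 2b 76 b8 db 4e e9 2b]
D4: mem[0x1e..0x20] <- [9f 2d e8]
D5: mem[0x10..0x12] <- [9f 2d e8]
query mem[0x08]=0x7a, mem[0x0a]=0x2b, mem[0x10]=0x9f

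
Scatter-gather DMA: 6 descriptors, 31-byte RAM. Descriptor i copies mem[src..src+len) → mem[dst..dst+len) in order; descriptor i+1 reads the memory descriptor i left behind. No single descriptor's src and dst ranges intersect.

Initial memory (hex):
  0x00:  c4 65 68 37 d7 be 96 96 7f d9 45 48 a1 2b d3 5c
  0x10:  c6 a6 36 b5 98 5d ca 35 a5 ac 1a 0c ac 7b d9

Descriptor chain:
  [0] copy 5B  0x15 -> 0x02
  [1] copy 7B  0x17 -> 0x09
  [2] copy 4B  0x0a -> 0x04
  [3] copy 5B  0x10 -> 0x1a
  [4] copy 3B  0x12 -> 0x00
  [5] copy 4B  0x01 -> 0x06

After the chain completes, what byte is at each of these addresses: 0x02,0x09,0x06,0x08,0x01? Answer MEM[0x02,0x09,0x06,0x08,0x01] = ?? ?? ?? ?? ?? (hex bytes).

MEM[0x02,0x09,0x06,0x08,0x01] = 98 a5 b5 ca b5

D0: mem[0x02..0x06] <- [5d ca 35 a5 ac]
D1: mem[0x09..0x0f] <- [35 a5 ac 1a 0c ac 7b]
D2: mem[0x04..0x07] <- [a5 ac 1a 0c]
D3: mem[0x1a..0x1e] <- [c6 a6 36 b5 98]
D4: mem[0x00..0x02] <- [36 b5 98]
D5: mem[0x06..0x09] <- [b5 98 ca a5]
query mem[0x02]=0x98, mem[0x09]=0xa5, mem[0x06]=0xb5, mem[0x08]=0xca, mem[0x01]=0xb5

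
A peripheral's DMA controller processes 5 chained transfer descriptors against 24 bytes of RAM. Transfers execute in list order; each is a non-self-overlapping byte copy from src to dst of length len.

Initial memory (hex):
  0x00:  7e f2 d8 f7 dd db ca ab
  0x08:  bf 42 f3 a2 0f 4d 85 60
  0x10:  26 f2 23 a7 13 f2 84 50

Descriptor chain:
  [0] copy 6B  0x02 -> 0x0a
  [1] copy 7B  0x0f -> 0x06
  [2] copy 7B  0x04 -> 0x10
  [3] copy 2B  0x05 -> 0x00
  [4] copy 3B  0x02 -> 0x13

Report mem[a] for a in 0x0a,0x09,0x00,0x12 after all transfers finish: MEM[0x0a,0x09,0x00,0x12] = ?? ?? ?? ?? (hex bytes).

#0 dst[0x0a+6] := {0xd8,0xf7,0xdd,0xdb,0xca,0xab}
#1 dst[0x06+7] := {0xab,0x26,0xf2,0x23,0xa7,0x13,0xf2}
#2 dst[0x10+7] := {0xdd,0xdb,0xab,0x26,0xf2,0x23,0xa7}
#3 dst[0x00+2] := {0xdb,0xab}
#4 dst[0x13+3] := {0xd8,0xf7,0xdd}
query mem[0x0a]=0xa7, mem[0x09]=0x23, mem[0x00]=0xdb, mem[0x12]=0xab

MEM[0x0a,0x09,0x00,0x12] = a7 23 db ab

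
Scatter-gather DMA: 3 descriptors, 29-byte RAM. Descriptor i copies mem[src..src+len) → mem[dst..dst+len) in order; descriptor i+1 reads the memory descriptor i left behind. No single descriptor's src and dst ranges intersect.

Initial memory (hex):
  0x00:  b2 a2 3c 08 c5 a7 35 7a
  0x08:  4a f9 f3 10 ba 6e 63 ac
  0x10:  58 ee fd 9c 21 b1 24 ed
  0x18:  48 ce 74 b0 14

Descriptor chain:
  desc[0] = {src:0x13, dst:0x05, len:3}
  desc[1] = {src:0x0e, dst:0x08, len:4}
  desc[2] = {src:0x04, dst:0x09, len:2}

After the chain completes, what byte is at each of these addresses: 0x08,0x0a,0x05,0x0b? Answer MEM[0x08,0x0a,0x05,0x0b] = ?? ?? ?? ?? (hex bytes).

MEM[0x08,0x0a,0x05,0x0b] = 63 9c 9c ee

[0] 0x13->0x05 len=3 : 9c 21 b1
[1] 0x0e->0x08 len=4 : 63 ac 58 ee
[2] 0x04->0x09 len=2 : c5 9c
query mem[0x08]=0x63, mem[0x0a]=0x9c, mem[0x05]=0x9c, mem[0x0b]=0xee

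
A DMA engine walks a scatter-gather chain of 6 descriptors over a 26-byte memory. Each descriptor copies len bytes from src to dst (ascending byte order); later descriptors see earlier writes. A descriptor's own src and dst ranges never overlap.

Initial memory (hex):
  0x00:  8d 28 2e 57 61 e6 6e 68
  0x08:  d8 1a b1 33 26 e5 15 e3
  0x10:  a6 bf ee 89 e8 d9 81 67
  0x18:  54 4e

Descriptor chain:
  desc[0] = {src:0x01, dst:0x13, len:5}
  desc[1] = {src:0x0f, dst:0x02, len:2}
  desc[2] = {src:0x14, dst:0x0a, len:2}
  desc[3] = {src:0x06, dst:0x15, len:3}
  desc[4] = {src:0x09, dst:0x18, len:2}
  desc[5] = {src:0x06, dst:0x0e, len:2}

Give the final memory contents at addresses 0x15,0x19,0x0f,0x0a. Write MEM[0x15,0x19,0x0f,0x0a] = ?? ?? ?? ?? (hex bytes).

MEM[0x15,0x19,0x0f,0x0a] = 6e 2e 68 2e

D0: mem[0x13..0x17] <- [28 2e 57 61 e6]
D1: mem[0x02..0x03] <- [e3 a6]
D2: mem[0x0a..0x0b] <- [2e 57]
D3: mem[0x15..0x17] <- [6e 68 d8]
D4: mem[0x18..0x19] <- [1a 2e]
D5: mem[0x0e..0x0f] <- [6e 68]
query mem[0x15]=0x6e, mem[0x19]=0x2e, mem[0x0f]=0x68, mem[0x0a]=0x2e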